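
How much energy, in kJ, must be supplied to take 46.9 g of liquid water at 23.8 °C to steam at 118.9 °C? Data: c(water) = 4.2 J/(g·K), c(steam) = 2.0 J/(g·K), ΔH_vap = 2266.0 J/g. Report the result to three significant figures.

q = 123 kJ

q1 (heat water 23.8→100.0 °C): 46.9 × 4.2 × 76.2 = 15010 J
q2 (vaporize at 100 °C): 46.9 × 2266.0 = 106275 J
q3 (heat steam 100.0→118.9 °C): 46.9 × 2.0 × 18.9 = 1773 J
Total: 15010 + 106275 + 1773 = 123058 J = 123 kJ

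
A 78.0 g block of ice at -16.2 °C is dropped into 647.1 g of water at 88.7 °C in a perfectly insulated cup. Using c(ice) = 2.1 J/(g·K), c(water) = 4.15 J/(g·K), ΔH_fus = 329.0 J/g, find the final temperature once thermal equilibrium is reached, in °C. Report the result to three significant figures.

Heat to bring ice to 0 °C and melt it: q₁ = 78.0×2.1×16.2 + 78.0×329.0 = 28316 J
Heat the water can supply cooling to 0 °C: 647.1×4.15×88.7 = 238201 J > q₁, so all ice melts.
Energy balance: 647.1×4.15×(88.7 − T) = 28316 + 78.0×4.15×(T − 0)
2685.465(88.7 − T) = 28316 + 323.7 T
238201 − 28316 = 3009.165 T
T = 209885 / 3009.165 = 69.749 °C

T_f = 69.7 °C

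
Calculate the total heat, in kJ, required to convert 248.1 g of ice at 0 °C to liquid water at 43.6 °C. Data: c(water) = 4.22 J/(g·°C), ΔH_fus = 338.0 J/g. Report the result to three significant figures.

q1 (melt at 0 °C): 248.1 × 338.0 = 83858 J
q2 (heat water 0.0→43.6 °C): 248.1 × 4.22 × 43.6 = 45648 J
Total: 83858 + 45648 = 129506 J = 130 kJ

q = 130 kJ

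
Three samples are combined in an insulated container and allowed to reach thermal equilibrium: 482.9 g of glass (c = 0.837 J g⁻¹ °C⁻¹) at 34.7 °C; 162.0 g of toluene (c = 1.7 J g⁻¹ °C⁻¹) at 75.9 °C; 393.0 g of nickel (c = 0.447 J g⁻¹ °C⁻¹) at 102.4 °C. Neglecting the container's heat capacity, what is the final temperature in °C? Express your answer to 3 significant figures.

T_f = 61.9 °C

Σ mᵢcᵢ(T − Tᵢ) = 0  ⇒  T = Σ mᵢcᵢTᵢ / Σ mᵢcᵢ
Σ mᵢcᵢ = 482.9×0.837 + 162.0×1.7 + 393.0×0.447 = 855.2583
Σ mᵢcᵢTᵢ = 404.1873×34.7 + 275.4×75.9 + 175.671×102.4 = 52917
T = 52917 / 855.2583 = 61.87 °C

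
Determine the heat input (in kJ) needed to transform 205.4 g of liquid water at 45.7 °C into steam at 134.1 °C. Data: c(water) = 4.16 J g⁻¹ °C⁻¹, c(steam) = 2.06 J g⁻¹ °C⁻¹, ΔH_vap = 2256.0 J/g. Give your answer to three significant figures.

q1 (heat water 45.7→100.0 °C): 205.4 × 4.16 × 54.3 = 46397 J
q2 (vaporize at 100 °C): 205.4 × 2256.0 = 463382 J
q3 (heat steam 100.0→134.1 °C): 205.4 × 2.06 × 34.1 = 14429 J
Total: 46397 + 463382 + 14429 = 524208 J = 524 kJ

q = 524 kJ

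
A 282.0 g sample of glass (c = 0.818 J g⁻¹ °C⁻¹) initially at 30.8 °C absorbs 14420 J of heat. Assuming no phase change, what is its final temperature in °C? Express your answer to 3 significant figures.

ΔT = q / (m c) = 14420 / (282.0 × 0.818) = 62.51 °C
T_f = 30.8 + 62.51 = 93.31 °C

T_f = 93.3 °C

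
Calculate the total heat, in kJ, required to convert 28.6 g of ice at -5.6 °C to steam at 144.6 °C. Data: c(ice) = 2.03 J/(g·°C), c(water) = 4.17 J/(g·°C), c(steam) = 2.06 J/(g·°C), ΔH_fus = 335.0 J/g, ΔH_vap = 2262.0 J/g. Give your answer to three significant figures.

q1 (heat ice -5.6→0.0 °C): 28.6 × 2.03 × 5.6 = 325 J
q2 (melt at 0 °C): 28.6 × 335.0 = 9581 J
q3 (heat water 0.0→100.0 °C): 28.6 × 4.17 × 100.0 = 11926 J
q4 (vaporize at 100 °C): 28.6 × 2262.0 = 64693 J
q5 (heat steam 100.0→144.6 °C): 28.6 × 2.06 × 44.6 = 2628 J
Total: 325 + 9581 + 11926 + 64693 + 2628 = 89153 J = 89.2 kJ

q = 89.2 kJ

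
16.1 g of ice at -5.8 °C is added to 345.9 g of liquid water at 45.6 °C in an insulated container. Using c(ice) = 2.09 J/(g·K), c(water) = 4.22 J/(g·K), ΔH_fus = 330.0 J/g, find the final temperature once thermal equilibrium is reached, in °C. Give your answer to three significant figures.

Heat to bring ice to 0 °C and melt it: q₁ = 16.1×2.09×5.8 + 16.1×330.0 = 5508.2 J
Heat the water can supply cooling to 0 °C: 345.9×4.22×45.6 = 66562.2 J > q₁, so all ice melts.
Energy balance: 345.9×4.22×(45.6 − T) = 5508.2 + 16.1×4.22×(T − 0)
1459.698(45.6 − T) = 5508.2 + 67.942 T
66562.2 − 5508.2 = 1527.640 T
T = 61054.0 / 1527.640 = 39.97 °C

T_f = 40.0 °C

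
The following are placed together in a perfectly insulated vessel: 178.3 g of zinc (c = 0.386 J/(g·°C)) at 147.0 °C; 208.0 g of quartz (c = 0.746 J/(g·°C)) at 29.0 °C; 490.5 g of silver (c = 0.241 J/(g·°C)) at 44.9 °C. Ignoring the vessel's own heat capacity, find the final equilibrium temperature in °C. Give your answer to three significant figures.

Σ mᵢcᵢ(T − Tᵢ) = 0  ⇒  T = Σ mᵢcᵢTᵢ / Σ mᵢcᵢ
Σ mᵢcᵢ = 178.3×0.386 + 208.0×0.746 + 490.5×0.241 = 342.2023
Σ mᵢcᵢTᵢ = 68.8238×147.0 + 155.168×29.0 + 118.2105×44.9 = 19925
T = 19925 / 342.2023 = 58.23 °C

T_f = 58.2 °C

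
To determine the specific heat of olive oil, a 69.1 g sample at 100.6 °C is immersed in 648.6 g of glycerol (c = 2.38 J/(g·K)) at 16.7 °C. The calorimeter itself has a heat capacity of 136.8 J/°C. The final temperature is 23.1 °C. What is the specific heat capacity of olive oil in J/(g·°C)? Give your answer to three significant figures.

q_gained = (648.6 × 2.38 + 136.8) × (23.1 − 16.7) = 10750 J
q_lost = 69.1 × c × (100.6 − 23.1) = 5355.25 c
Set equal: c = 10750 / 5355.25 = 2.01 J/(g·°C)

c = 2.01 J/(g·°C)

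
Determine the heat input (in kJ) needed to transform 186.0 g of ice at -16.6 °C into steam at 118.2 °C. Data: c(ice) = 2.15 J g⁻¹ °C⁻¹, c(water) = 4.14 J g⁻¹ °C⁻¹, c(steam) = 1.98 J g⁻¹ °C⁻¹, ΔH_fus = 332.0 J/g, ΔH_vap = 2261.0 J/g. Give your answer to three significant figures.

q = 573 kJ

q1 (heat ice -16.6→0.0 °C): 186.0 × 2.15 × 16.6 = 6638 J
q2 (melt at 0 °C): 186.0 × 332.0 = 61752 J
q3 (heat water 0.0→100.0 °C): 186.0 × 4.14 × 100.0 = 77004 J
q4 (vaporize at 100 °C): 186.0 × 2261.0 = 420546 J
q5 (heat steam 100.0→118.2 °C): 186.0 × 1.98 × 18.2 = 6703 J
Total: 6638 + 61752 + 77004 + 420546 + 6703 = 572643 J = 573 kJ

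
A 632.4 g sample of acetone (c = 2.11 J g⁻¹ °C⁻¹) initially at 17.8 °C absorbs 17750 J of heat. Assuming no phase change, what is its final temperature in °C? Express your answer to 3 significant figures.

ΔT = q / (m c) = 17750 / (632.4 × 2.11) = 13.30 °C
T_f = 17.8 + 13.30 = 31.10 °C

T_f = 31.1 °C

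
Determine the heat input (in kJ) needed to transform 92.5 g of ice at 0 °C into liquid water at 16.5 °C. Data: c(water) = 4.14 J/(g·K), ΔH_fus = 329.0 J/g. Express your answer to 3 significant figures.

q = 36.8 kJ

q1 (melt at 0 °C): 92.5 × 329.0 = 30433 J
q2 (heat water 0.0→16.5 °C): 92.5 × 4.14 × 16.5 = 6319 J
Total: 30433 + 6319 = 36752 J = 36.8 kJ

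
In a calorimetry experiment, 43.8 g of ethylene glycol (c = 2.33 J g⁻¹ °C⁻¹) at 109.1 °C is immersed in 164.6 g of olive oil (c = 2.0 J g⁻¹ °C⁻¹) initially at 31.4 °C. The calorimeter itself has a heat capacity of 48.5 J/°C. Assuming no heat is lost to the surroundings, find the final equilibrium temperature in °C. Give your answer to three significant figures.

Heat lost by ethylene glycol = heat gained by olive oil + calorimeter.
(43.8)(2.33)(109.1 − T) = [(164.6)(2.0) + 48.5](T − 31.4)
102.054 (109.1 − T) = 377.7 (T − 31.4)
11134 − 102.054 T = 377.7 T − 11860
22994 = 479.754 T
T = 47.93 °C

T_f = 47.9 °C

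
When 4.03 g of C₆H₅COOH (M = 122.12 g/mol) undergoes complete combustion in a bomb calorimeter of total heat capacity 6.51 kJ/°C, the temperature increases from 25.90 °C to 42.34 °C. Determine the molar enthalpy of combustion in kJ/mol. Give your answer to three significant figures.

ΔH = -3240 kJ/mol

ΔT = 42.34 − 25.90 = 16.44 °C
q_cal = C_cal × ΔT = 6.51 × 16.44 = 107.0244 kJ
n = 4.03 / 122.12 = 0.03300 mol
q_rxn = −q_cal = -107.0244 kJ
ΔH = -107.0244 / 0.03300 = -3243 kJ/mol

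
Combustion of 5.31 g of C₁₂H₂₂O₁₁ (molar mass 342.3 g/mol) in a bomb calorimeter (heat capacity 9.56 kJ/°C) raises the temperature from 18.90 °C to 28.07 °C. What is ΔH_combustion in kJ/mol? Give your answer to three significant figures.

ΔH = -5650 kJ/mol

ΔT = 28.07 − 18.90 = 9.17 °C
q_cal = C_cal × ΔT = 9.56 × 9.17 = 87.6652 kJ
n = 5.31 / 342.3 = 0.01551 mol
q_rxn = −q_cal = -87.6652 kJ
ΔH = -87.6652 / 0.01551 = -5652 kJ/mol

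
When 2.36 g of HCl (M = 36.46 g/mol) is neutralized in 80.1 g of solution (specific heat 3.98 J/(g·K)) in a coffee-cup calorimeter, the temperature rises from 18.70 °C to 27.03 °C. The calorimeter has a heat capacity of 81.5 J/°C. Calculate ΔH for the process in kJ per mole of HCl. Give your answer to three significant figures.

|ΔT| = |27.03 − 18.70| = 8.33 °C
|q_surr| = (80.1 × 3.98 + 81.5) × 8.33 = 400.298 × 8.33 = 3334 J
n(HCl) = 2.36 / 36.46 = 0.06473 mol
Temperature rose, so q_rxn = −|q_surr| = -3.334 kJ
ΔH = q_rxn / n = -51.51 kJ/mol

ΔH = -51.5 kJ/mol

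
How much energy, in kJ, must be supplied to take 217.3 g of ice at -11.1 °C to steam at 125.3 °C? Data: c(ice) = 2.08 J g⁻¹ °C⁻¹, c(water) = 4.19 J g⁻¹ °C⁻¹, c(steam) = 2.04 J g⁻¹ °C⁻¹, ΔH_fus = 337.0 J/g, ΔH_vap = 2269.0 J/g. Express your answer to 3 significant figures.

q = 674 kJ

q1 (heat ice -11.1→0.0 °C): 217.3 × 2.08 × 11.1 = 5017 J
q2 (melt at 0 °C): 217.3 × 337.0 = 73230 J
q3 (heat water 0.0→100.0 °C): 217.3 × 4.19 × 100.0 = 91049 J
q4 (vaporize at 100 °C): 217.3 × 2269.0 = 493054 J
q5 (heat steam 100.0→125.3 °C): 217.3 × 2.04 × 25.3 = 11215 J
Total: 5017 + 73230 + 91049 + 493054 + 11215 = 673565 J = 674 kJ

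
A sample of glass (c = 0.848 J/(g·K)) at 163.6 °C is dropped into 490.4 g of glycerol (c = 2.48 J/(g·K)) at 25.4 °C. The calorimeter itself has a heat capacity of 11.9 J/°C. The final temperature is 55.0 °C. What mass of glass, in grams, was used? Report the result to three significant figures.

m = 395 g

q_gained = (490.4 × 2.48 + 11.9) × (55.0 − 25.4) = 36350 J
q_lost = m × 0.848 × (163.6 − 55.0) = 92.0928 m
m = 36350 / 92.0928 = 395 g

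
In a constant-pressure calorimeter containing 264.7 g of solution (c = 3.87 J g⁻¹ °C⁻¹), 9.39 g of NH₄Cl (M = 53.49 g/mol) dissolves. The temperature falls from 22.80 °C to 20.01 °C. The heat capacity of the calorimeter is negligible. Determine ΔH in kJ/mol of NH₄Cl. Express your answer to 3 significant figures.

ΔH = 16.3 kJ/mol

|ΔT| = |20.01 − 22.80| = 2.79 °C
|q_surr| = (264.7 × 3.87) × 2.79 = 1024.389 × 2.79 = 2858 J
n(NH₄Cl) = 9.39 / 53.49 = 0.1755 mol
Temperature fell, so q_rxn = +|q_surr| = 2.858 kJ
ΔH = q_rxn / n = 16.28 kJ/mol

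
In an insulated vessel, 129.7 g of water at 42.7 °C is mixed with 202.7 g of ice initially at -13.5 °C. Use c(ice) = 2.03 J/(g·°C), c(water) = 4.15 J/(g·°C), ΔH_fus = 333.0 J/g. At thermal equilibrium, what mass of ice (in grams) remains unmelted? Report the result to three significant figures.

m_ice remaining = 150 g

Heat to warm all ice to 0 °C: 202.7×2.03×13.5 = 5555.0 J
Heat released by water cooling to 0 °C: 129.7×4.15×42.7 = 22983 J
22983 J < 5555.0 + 202.7×333.0 = 73054.1 J, so not all ice melts; final T = 0 °C.
Heat left for melting: 22983 − 5555.0 = 17428.0 J
Mass melted = 17428.0 / 333.0 = 52.34 g
Ice remaining = 202.7 − 52.34 = 150.36 g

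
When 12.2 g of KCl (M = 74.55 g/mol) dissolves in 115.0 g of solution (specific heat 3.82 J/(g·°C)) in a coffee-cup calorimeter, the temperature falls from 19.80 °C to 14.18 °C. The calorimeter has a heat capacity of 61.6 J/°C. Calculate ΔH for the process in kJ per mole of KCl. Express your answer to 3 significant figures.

ΔH = 17.2 kJ/mol

|ΔT| = |14.18 − 19.80| = 5.62 °C
|q_surr| = (115.0 × 3.82 + 61.6) × 5.62 = 500.9 × 5.62 = 2815 J
n(KCl) = 12.2 / 74.55 = 0.1636 mol
Temperature fell, so q_rxn = +|q_surr| = 2.815 kJ
ΔH = q_rxn / n = 17.21 kJ/mol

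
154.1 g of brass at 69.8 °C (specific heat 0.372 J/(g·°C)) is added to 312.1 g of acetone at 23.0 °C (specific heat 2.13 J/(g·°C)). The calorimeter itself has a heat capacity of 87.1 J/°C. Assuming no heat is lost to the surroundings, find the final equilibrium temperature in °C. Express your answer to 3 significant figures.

Heat lost by brass = heat gained by acetone + calorimeter.
(154.1)(0.372)(69.8 − T) = [(312.1)(2.13) + 87.1](T − 23.0)
57.3252 (69.8 − T) = 751.873 (T − 23.0)
4001.3 − 57.3252 T = 751.873 T − 17293
21294.3 = 809.1982 T
T = 26.32 °C

T_f = 26.3 °C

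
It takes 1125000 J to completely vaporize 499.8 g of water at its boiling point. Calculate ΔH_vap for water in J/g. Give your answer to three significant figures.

ΔH_vap = q / m = 1125000 / 499.8 = 2250 J/g

ΔH_vap = 2250 J/g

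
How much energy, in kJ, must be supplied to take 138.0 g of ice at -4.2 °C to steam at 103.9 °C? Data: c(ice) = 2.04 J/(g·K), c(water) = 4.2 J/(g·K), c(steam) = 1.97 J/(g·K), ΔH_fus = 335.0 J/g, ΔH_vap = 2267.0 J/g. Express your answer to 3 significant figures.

q = 419 kJ

q1 (heat ice -4.2→0.0 °C): 138.0 × 2.04 × 4.2 = 1182 J
q2 (melt at 0 °C): 138.0 × 335.0 = 46230 J
q3 (heat water 0.0→100.0 °C): 138.0 × 4.2 × 100.0 = 57960 J
q4 (vaporize at 100 °C): 138.0 × 2267.0 = 312846 J
q5 (heat steam 100.0→103.9 °C): 138.0 × 1.97 × 3.9 = 1060 J
Total: 1182 + 46230 + 57960 + 312846 + 1060 = 419278 J = 419 kJ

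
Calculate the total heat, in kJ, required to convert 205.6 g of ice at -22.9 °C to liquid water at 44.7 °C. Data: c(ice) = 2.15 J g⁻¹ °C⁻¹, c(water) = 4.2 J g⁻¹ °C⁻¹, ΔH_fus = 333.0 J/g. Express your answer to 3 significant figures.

q = 117 kJ

q1 (heat ice -22.9→0.0 °C): 205.6 × 2.15 × 22.9 = 10123 J
q2 (melt at 0 °C): 205.6 × 333.0 = 68465 J
q3 (heat water 0.0→44.7 °C): 205.6 × 4.2 × 44.7 = 38599 J
Total: 10123 + 68465 + 38599 = 117187 J = 117 kJ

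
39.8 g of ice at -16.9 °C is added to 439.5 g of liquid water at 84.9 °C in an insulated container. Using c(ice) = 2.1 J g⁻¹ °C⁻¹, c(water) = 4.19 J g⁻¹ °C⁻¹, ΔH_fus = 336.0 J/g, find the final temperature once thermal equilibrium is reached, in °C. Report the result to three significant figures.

Heat to bring ice to 0 °C and melt it: q₁ = 39.8×2.1×16.9 + 39.8×336.0 = 14785 J
Heat the water can supply cooling to 0 °C: 439.5×4.19×84.9 = 156344 J > q₁, so all ice melts.
Energy balance: 439.5×4.19×(84.9 − T) = 14785 + 39.8×4.19×(T − 0)
1841.505(84.9 − T) = 14785 + 166.762 T
156344 − 14785 = 2008.267 T
T = 141559 / 2008.267 = 70.49 °C

T_f = 70.5 °C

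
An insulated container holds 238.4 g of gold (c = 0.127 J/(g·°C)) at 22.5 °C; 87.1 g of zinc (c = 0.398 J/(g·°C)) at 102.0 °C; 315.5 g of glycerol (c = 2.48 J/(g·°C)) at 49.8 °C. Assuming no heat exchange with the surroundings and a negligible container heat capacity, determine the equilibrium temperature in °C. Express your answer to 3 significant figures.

T_f = 51.0 °C

Σ mᵢcᵢ(T − Tᵢ) = 0  ⇒  T = Σ mᵢcᵢTᵢ / Σ mᵢcᵢ
Σ mᵢcᵢ = 238.4×0.127 + 87.1×0.398 + 315.5×2.48 = 847.3826
Σ mᵢcᵢTᵢ = 30.2768×22.5 + 34.6658×102.0 + 782.44×49.8 = 43183
T = 43183 / 847.3826 = 50.96 °C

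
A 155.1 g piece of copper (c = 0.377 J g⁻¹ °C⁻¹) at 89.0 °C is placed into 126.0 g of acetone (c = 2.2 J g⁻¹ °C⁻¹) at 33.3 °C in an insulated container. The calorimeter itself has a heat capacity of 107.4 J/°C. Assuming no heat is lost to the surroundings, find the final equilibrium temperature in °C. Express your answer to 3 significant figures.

T_f = 40.7 °C

Heat lost by copper = heat gained by acetone + calorimeter.
(155.1)(0.377)(89.0 − T) = [(126.0)(2.2) + 107.4](T − 33.3)
58.4727 (89.0 − T) = 384.6 (T − 33.3)
5204.1 − 58.4727 T = 384.6 T − 12807
18011.1 = 443.0727 T
T = 40.65 °C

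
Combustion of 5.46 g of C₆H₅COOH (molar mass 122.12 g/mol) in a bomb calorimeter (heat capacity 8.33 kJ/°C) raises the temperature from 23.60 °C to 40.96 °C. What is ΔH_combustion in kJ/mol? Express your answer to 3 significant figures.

ΔH = -3230 kJ/mol

ΔT = 40.96 − 23.60 = 17.36 °C
q_cal = C_cal × ΔT = 8.33 × 17.36 = 144.6088 kJ
n = 5.46 / 122.12 = 0.04471 mol
q_rxn = −q_cal = -144.6088 kJ
ΔH = -144.6088 / 0.04471 = -3234 kJ/mol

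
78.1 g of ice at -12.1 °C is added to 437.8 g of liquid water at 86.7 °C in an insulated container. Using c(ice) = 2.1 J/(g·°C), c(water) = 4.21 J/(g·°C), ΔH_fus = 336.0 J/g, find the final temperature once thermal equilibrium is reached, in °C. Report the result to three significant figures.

Heat to bring ice to 0 °C and melt it: q₁ = 78.1×2.1×12.1 + 78.1×336.0 = 28226 J
Heat the water can supply cooling to 0 °C: 437.8×4.21×86.7 = 159800 J > q₁, so all ice melts.
Energy balance: 437.8×4.21×(86.7 − T) = 28226 + 78.1×4.21×(T − 0)
1843.138(86.7 − T) = 28226 + 328.801 T
159800 − 28226 = 2171.939 T
T = 131574 / 2171.939 = 60.58 °C

T_f = 60.6 °C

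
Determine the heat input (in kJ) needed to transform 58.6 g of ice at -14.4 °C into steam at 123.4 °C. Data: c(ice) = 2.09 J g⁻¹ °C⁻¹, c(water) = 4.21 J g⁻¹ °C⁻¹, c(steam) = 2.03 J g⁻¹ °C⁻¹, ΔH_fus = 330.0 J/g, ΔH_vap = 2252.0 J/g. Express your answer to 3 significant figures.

q = 181 kJ

q1 (heat ice -14.4→0.0 °C): 58.6 × 2.09 × 14.4 = 1764 J
q2 (melt at 0 °C): 58.6 × 330.0 = 19338 J
q3 (heat water 0.0→100.0 °C): 58.6 × 4.21 × 100.0 = 24671 J
q4 (vaporize at 100 °C): 58.6 × 2252.0 = 131967 J
q5 (heat steam 100.0→123.4 °C): 58.6 × 2.03 × 23.4 = 2784 J
Total: 1764 + 19338 + 24671 + 131967 + 2784 = 180524 J = 181 kJ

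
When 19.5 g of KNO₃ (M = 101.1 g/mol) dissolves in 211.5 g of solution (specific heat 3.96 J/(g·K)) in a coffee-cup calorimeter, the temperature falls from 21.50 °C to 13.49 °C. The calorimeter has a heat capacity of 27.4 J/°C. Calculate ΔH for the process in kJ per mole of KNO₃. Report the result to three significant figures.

ΔH = 35.9 kJ/mol

|ΔT| = |13.49 − 21.50| = 8.01 °C
|q_surr| = (211.5 × 3.96 + 27.4) × 8.01 = 864.94 × 8.01 = 6928 J
n(KNO₃) = 19.5 / 101.1 = 0.1929 mol
Temperature fell, so q_rxn = +|q_surr| = 6.928 kJ
ΔH = q_rxn / n = 35.91 kJ/mol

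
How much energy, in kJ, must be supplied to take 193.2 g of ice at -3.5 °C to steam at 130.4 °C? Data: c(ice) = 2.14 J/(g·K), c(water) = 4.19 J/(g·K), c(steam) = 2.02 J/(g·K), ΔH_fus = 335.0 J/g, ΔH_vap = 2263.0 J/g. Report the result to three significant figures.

q = 596 kJ

q1 (heat ice -3.5→0.0 °C): 193.2 × 2.14 × 3.5 = 1447 J
q2 (melt at 0 °C): 193.2 × 335.0 = 64722 J
q3 (heat water 0.0→100.0 °C): 193.2 × 4.19 × 100.0 = 80951 J
q4 (vaporize at 100 °C): 193.2 × 2263.0 = 437212 J
q5 (heat steam 100.0→130.4 °C): 193.2 × 2.02 × 30.4 = 11864 J
Total: 1447 + 64722 + 80951 + 437212 + 11864 = 596196 J = 596 kJ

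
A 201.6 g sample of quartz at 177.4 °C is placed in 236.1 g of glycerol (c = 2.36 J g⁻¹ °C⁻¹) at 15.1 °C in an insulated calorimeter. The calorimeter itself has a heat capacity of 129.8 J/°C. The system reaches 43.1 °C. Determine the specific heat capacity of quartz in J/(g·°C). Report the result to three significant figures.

q_gained = (236.1 × 2.36 + 129.8) × (43.1 − 15.1) = 19236 J
q_lost = 201.6 × c × (177.4 − 43.1) = 27074.88 c
Set equal: c = 19236 / 27074.88 = 0.710 J/(g·°C)

c = 0.710 J/(g·°C)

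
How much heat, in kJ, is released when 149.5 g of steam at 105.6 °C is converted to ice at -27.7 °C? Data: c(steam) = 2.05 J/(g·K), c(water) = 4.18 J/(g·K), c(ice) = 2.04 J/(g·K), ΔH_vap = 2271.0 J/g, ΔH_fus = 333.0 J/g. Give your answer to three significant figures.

q = 462 kJ

q1 (cool steam 105.6→100 °C): 149.5 × 2.05 × 5.6 = 1716 J
q2 (condense at 100 °C): 149.5 × 2271.0 = 339515 J
q3 (cool water 100→0 °C): 149.5 × 4.18 × 100.0 = 62491 J
q4 (freeze at 0 °C): 149.5 × 333.0 = 49784 J
q5 (cool ice 0→-27.7 °C): 149.5 × 2.04 × 27.7 = 8448 J
Total: 1716 + 339515 + 62491 + 49784 + 8448 = 461954 J = 462 kJ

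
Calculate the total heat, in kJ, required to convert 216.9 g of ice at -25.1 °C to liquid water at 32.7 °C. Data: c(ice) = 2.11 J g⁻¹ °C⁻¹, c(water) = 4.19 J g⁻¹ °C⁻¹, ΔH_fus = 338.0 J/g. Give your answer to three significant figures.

q1 (heat ice -25.1→0.0 °C): 216.9 × 2.11 × 25.1 = 11487 J
q2 (melt at 0 °C): 216.9 × 338.0 = 73312 J
q3 (heat water 0.0→32.7 °C): 216.9 × 4.19 × 32.7 = 29718 J
Total: 11487 + 73312 + 29718 = 114517 J = 115 kJ

q = 115 kJ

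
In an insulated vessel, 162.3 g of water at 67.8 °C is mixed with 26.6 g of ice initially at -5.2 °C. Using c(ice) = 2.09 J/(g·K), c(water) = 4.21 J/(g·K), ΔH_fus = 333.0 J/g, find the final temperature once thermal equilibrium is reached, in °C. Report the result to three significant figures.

Heat to bring ice to 0 °C and melt it: q₁ = 26.6×2.09×5.2 + 26.6×333.0 = 9146.9 J
Heat the water can supply cooling to 0 °C: 162.3×4.21×67.8 = 46326.6 J > q₁, so all ice melts.
Energy balance: 162.3×4.21×(67.8 − T) = 9146.9 + 26.6×4.21×(T − 0)
683.283(67.8 − T) = 9146.9 + 111.986 T
46326.6 − 9146.9 = 795.269 T
T = 37179.7 / 795.269 = 46.75 °C

T_f = 46.8 °C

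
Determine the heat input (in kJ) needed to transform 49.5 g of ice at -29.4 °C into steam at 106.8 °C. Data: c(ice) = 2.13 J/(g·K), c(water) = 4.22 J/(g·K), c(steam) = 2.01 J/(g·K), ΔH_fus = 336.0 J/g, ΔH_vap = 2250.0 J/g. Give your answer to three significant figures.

q1 (heat ice -29.4→0.0 °C): 49.5 × 2.13 × 29.4 = 3100 J
q2 (melt at 0 °C): 49.5 × 336.0 = 16632 J
q3 (heat water 0.0→100.0 °C): 49.5 × 4.22 × 100.0 = 20889 J
q4 (vaporize at 100 °C): 49.5 × 2250.0 = 111375 J
q5 (heat steam 100.0→106.8 °C): 49.5 × 2.01 × 6.8 = 677 J
Total: 3100 + 16632 + 20889 + 111375 + 677 = 152673 J = 153 kJ

q = 153 kJ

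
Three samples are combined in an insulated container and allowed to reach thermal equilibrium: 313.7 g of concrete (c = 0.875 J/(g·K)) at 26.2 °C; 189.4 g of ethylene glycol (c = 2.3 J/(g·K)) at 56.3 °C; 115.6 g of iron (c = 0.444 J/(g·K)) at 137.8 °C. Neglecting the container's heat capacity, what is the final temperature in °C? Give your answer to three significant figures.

T_f = 50.9 °C

Σ mᵢcᵢ(T − Tᵢ) = 0  ⇒  T = Σ mᵢcᵢTᵢ / Σ mᵢcᵢ
Σ mᵢcᵢ = 313.7×0.875 + 189.4×2.3 + 115.6×0.444 = 761.4339
Σ mᵢcᵢTᵢ = 274.4875×26.2 + 435.62×56.3 + 51.3264×137.8 = 38790
T = 38790 / 761.4339 = 50.94 °C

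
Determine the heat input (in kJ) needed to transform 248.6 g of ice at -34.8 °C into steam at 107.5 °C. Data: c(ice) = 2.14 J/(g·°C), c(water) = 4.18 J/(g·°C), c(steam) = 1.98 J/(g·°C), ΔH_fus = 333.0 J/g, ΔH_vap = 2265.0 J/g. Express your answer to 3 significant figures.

q = 772 kJ

q1 (heat ice -34.8→0.0 °C): 248.6 × 2.14 × 34.8 = 18514 J
q2 (melt at 0 °C): 248.6 × 333.0 = 82784 J
q3 (heat water 0.0→100.0 °C): 248.6 × 4.18 × 100.0 = 103915 J
q4 (vaporize at 100 °C): 248.6 × 2265.0 = 563079 J
q5 (heat steam 100.0→107.5 °C): 248.6 × 1.98 × 7.5 = 3692 J
Total: 18514 + 82784 + 103915 + 563079 + 3692 = 771984 J = 772 kJ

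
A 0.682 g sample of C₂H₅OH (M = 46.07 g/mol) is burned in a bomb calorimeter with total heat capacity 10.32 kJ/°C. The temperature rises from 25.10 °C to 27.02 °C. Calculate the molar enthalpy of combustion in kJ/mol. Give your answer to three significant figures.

ΔH = -1340 kJ/mol

ΔT = 27.02 − 25.10 = 1.92 °C
q_cal = C_cal × ΔT = 10.32 × 1.92 = 19.8144 kJ
n = 0.682 / 46.07 = 0.01480 mol
q_rxn = −q_cal = -19.8144 kJ
ΔH = -19.8144 / 0.01480 = -1339 kJ/mol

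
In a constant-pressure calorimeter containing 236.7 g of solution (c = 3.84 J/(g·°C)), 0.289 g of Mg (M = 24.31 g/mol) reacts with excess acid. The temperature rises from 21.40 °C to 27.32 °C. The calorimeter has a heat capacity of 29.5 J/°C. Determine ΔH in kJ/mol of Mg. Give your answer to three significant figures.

|ΔT| = |27.32 − 21.40| = 5.92 °C
|q_surr| = (236.7 × 3.84 + 29.5) × 5.92 = 938.428 × 5.92 = 5555 J
n(Mg) = 0.289 / 24.31 = 0.01189 mol
Temperature rose, so q_rxn = −|q_surr| = -5.555 kJ
ΔH = q_rxn / n = -467.2 kJ/mol

ΔH = -467 kJ/mol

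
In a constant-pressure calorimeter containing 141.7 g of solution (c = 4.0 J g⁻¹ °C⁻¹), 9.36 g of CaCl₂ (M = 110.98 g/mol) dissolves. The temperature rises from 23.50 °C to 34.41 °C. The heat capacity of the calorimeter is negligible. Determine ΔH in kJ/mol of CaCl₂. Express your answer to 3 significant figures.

|ΔT| = |34.41 − 23.50| = 10.91 °C
|q_surr| = (141.7 × 4.0) × 10.91 = 566.8 × 10.91 = 6184 J
n(CaCl₂) = 9.36 / 110.98 = 0.08434 mol
Temperature rose, so q_rxn = −|q_surr| = -6.184 kJ
ΔH = q_rxn / n = -73.32 kJ/mol

ΔH = -73.3 kJ/mol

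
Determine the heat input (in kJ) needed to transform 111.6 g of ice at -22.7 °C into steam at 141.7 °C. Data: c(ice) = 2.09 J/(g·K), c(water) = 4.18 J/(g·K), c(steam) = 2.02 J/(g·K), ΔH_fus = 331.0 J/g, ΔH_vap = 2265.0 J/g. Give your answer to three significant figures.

q = 351 kJ

q1 (heat ice -22.7→0.0 °C): 111.6 × 2.09 × 22.7 = 5295 J
q2 (melt at 0 °C): 111.6 × 331.0 = 36940 J
q3 (heat water 0.0→100.0 °C): 111.6 × 4.18 × 100.0 = 46649 J
q4 (vaporize at 100 °C): 111.6 × 2265.0 = 252774 J
q5 (heat steam 100.0→141.7 °C): 111.6 × 2.02 × 41.7 = 9401 J
Total: 5295 + 36940 + 46649 + 252774 + 9401 = 351059 J = 351 kJ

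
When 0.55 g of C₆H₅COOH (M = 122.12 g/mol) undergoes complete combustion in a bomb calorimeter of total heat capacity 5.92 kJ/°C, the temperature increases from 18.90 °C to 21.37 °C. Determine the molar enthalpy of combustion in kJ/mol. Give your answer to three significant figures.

ΔT = 21.37 − 18.90 = 2.47 °C
q_cal = C_cal × ΔT = 5.92 × 2.47 = 14.6224 kJ
n = 0.55 / 122.12 = 0.004504 mol
q_rxn = −q_cal = -14.6224 kJ
ΔH = -14.6224 / 0.004504 = -3247 kJ/mol

ΔH = -3250 kJ/mol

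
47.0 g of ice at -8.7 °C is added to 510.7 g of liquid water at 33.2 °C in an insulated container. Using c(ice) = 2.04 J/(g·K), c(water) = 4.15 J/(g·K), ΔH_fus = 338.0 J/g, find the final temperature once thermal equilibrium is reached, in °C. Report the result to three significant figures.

T_f = 23.2 °C

Heat to bring ice to 0 °C and melt it: q₁ = 47.0×2.04×8.7 + 47.0×338.0 = 16720 J
Heat the water can supply cooling to 0 °C: 510.7×4.15×33.2 = 70364.2 J > q₁, so all ice melts.
Energy balance: 510.7×4.15×(33.2 − T) = 16720 + 47.0×4.15×(T − 0)
2119.405(33.2 − T) = 16720 + 195.05 T
70364.2 − 16720 = 2314.455 T
T = 53644.2 / 2314.455 = 23.18 °C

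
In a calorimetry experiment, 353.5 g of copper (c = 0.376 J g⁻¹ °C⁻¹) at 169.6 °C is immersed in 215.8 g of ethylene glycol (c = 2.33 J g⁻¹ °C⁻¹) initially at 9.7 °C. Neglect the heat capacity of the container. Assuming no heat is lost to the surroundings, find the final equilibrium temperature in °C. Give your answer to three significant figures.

Heat lost by copper = heat gained by ethylene glycol.
(353.5)(0.376)(169.6 − T) = (215.8)(2.33)(T − 9.7)
132.916 (169.6 − T) = 502.814 (T − 9.7)
22543 − 132.916 T = 502.814 T − 4877.3
27420.3 = 635.730 T
T = 43.13 °C

T_f = 43.1 °C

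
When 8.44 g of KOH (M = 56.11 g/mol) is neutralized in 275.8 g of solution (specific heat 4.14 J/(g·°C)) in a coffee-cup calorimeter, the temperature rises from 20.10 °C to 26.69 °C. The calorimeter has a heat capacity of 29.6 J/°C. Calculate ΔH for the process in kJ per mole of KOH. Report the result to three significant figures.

ΔH = -51.3 kJ/mol

|ΔT| = |26.69 − 20.10| = 6.59 °C
|q_surr| = (275.8 × 4.14 + 29.6) × 6.59 = 1171.412 × 6.59 = 7720 J
n(KOH) = 8.44 / 56.11 = 0.1504 mol
Temperature rose, so q_rxn = −|q_surr| = -7.720 kJ
ΔH = q_rxn / n = -51.33 kJ/mol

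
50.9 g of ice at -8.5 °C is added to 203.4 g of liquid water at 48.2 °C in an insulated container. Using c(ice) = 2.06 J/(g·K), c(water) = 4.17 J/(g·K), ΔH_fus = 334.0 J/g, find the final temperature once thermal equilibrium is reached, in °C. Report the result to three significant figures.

Heat to bring ice to 0 °C and melt it: q₁ = 50.9×2.06×8.5 + 50.9×334.0 = 17892 J
Heat the water can supply cooling to 0 °C: 203.4×4.17×48.2 = 40882.2 J > q₁, so all ice melts.
Energy balance: 203.4×4.17×(48.2 − T) = 17892 + 50.9×4.17×(T − 0)
848.178(48.2 − T) = 17892 + 212.253 T
40882.2 − 17892 = 1060.431 T
T = 22990.2 / 1060.431 = 21.68 °C

T_f = 21.7 °C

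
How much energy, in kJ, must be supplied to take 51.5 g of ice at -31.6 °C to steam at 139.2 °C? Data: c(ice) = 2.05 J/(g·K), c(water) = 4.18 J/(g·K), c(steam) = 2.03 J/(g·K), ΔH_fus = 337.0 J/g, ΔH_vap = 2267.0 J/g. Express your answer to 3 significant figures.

q = 163 kJ

q1 (heat ice -31.6→0.0 °C): 51.5 × 2.05 × 31.6 = 3336 J
q2 (melt at 0 °C): 51.5 × 337.0 = 17356 J
q3 (heat water 0.0→100.0 °C): 51.5 × 4.18 × 100.0 = 21527 J
q4 (vaporize at 100 °C): 51.5 × 2267.0 = 116751 J
q5 (heat steam 100.0→139.2 °C): 51.5 × 2.03 × 39.2 = 4098 J
Total: 3336 + 17356 + 21527 + 116751 + 4098 = 163068 J = 163 kJ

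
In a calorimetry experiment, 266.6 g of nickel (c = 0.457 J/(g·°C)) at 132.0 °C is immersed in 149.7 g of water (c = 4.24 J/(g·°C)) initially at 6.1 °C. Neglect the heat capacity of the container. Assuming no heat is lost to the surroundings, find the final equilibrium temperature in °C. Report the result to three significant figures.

Heat lost by nickel = heat gained by water.
(266.6)(0.457)(132.0 − T) = (149.7)(4.24)(T − 6.1)
121.8362 (132.0 − T) = 634.728 (T − 6.1)
16082 − 121.8362 T = 634.728 T − 3871.8
19953.8 = 756.5642 T
T = 26.37 °C

T_f = 26.4 °C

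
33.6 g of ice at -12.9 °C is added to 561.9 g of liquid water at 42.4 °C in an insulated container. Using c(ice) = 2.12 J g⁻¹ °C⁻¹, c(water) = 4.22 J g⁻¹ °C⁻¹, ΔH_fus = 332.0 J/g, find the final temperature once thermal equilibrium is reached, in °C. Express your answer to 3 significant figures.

T_f = 35.2 °C

Heat to bring ice to 0 °C and melt it: q₁ = 33.6×2.12×12.9 + 33.6×332.0 = 12074 J
Heat the water can supply cooling to 0 °C: 561.9×4.22×42.4 = 100540 J > q₁, so all ice melts.
Energy balance: 561.9×4.22×(42.4 − T) = 12074 + 33.6×4.22×(T − 0)
2371.218(42.4 − T) = 12074 + 141.792 T
100540 − 12074 = 2513.010 T
T = 88466 / 2513.010 = 35.20 °C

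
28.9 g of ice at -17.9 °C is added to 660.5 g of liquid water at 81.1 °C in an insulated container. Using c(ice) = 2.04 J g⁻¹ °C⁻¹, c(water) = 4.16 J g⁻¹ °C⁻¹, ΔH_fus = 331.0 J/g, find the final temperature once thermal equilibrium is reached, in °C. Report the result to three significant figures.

T_f = 74.0 °C

Heat to bring ice to 0 °C and melt it: q₁ = 28.9×2.04×17.9 + 28.9×331.0 = 10621 J
Heat the water can supply cooling to 0 °C: 660.5×4.16×81.1 = 222837 J > q₁, so all ice melts.
Energy balance: 660.5×4.16×(81.1 − T) = 10621 + 28.9×4.16×(T − 0)
2747.68(81.1 − T) = 10621 + 120.224 T
222837 − 10621 = 2867.904 T
T = 212216 / 2867.904 = 74.00 °C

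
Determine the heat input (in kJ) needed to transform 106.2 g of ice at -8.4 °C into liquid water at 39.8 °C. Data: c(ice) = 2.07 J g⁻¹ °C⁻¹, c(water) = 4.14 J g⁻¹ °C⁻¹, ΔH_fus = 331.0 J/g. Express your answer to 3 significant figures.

q1 (heat ice -8.4→0.0 °C): 106.2 × 2.07 × 8.4 = 1847 J
q2 (melt at 0 °C): 106.2 × 331.0 = 35152 J
q3 (heat water 0.0→39.8 °C): 106.2 × 4.14 × 39.8 = 17499 J
Total: 1847 + 35152 + 17499 = 54498 J = 54.5 kJ

q = 54.5 kJ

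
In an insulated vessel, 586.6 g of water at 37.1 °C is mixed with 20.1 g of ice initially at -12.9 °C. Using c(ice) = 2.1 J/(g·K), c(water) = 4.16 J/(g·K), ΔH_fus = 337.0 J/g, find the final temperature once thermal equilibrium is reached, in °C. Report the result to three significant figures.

Heat to bring ice to 0 °C and melt it: q₁ = 20.1×2.1×12.9 + 20.1×337.0 = 7318.2 J
Heat the water can supply cooling to 0 °C: 586.6×4.16×37.1 = 90533.5 J > q₁, so all ice melts.
Energy balance: 586.6×4.16×(37.1 − T) = 7318.2 + 20.1×4.16×(T − 0)
2440.256(37.1 − T) = 7318.2 + 83.616 T
90533.5 − 7318.2 = 2523.872 T
T = 83215.3 / 2523.872 = 32.97 °C

T_f = 33.0 °C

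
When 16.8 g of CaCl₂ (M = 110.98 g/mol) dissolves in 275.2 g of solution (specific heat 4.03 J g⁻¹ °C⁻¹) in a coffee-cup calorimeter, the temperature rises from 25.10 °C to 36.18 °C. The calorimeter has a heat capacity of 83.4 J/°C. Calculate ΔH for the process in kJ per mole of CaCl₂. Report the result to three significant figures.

|ΔT| = |36.18 − 25.10| = 11.08 °C
|q_surr| = (275.2 × 4.03 + 83.4) × 11.08 = 1192.456 × 11.08 = 13210 J
n(CaCl₂) = 16.8 / 110.98 = 0.1514 mol
Temperature rose, so q_rxn = −|q_surr| = -13.21 kJ
ΔH = q_rxn / n = -87.25 kJ/mol

ΔH = -87.3 kJ/mol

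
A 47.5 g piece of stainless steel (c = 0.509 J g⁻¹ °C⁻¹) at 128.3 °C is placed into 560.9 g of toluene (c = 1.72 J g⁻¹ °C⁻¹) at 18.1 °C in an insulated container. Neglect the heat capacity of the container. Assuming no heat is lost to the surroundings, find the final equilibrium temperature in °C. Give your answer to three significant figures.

Heat lost by stainless steel = heat gained by toluene.
(47.5)(0.509)(128.3 − T) = (560.9)(1.72)(T − 18.1)
24.1775 (128.3 − T) = 964.748 (T − 18.1)
3102.0 − 24.1775 T = 964.748 T − 17462
20564.0 = 988.9255 T
T = 20.79 °C

T_f = 20.8 °C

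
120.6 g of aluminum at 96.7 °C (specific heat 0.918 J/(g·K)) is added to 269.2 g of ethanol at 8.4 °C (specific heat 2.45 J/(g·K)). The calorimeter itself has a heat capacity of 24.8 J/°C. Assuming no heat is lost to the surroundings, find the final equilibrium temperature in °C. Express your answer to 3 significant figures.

Heat lost by aluminum = heat gained by ethanol + calorimeter.
(120.6)(0.918)(96.7 − T) = [(269.2)(2.45) + 24.8](T − 8.4)
110.7108 (96.7 − T) = 684.34 (T − 8.4)
10706 − 110.7108 T = 684.34 T − 5748.5
16454.5 = 795.0508 T
T = 20.70 °C

T_f = 20.7 °C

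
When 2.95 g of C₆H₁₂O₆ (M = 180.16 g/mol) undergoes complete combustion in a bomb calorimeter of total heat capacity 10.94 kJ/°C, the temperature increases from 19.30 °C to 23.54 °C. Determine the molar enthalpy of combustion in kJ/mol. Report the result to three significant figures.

ΔH = -2830 kJ/mol

ΔT = 23.54 − 19.30 = 4.24 °C
q_cal = C_cal × ΔT = 10.94 × 4.24 = 46.3856 kJ
n = 2.95 / 180.16 = 0.01637 mol
q_rxn = −q_cal = -46.3856 kJ
ΔH = -46.3856 / 0.01637 = -2834 kJ/mol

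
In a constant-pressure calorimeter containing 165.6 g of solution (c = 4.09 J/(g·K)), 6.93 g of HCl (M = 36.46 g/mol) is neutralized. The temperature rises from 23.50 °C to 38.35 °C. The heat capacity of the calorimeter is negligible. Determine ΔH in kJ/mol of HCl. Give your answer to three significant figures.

|ΔT| = |38.35 − 23.50| = 14.85 °C
|q_surr| = (165.6 × 4.09) × 14.85 = 677.304 × 14.85 = 10060 J
n(HCl) = 6.93 / 36.46 = 0.1901 mol
Temperature rose, so q_rxn = −|q_surr| = -10.06 kJ
ΔH = q_rxn / n = -52.92 kJ/mol

ΔH = -52.9 kJ/mol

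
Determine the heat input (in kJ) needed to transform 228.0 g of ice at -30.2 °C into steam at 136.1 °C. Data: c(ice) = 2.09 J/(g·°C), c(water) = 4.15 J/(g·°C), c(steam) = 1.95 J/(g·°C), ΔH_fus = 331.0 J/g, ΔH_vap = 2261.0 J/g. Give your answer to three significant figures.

q1 (heat ice -30.2→0.0 °C): 228.0 × 2.09 × 30.2 = 14391 J
q2 (melt at 0 °C): 228.0 × 331.0 = 75468 J
q3 (heat water 0.0→100.0 °C): 228.0 × 4.15 × 100.0 = 94620 J
q4 (vaporize at 100 °C): 228.0 × 2261.0 = 515508 J
q5 (heat steam 100.0→136.1 °C): 228.0 × 1.95 × 36.1 = 16050 J
Total: 14391 + 75468 + 94620 + 515508 + 16050 = 716037 J = 716 kJ

q = 716 kJ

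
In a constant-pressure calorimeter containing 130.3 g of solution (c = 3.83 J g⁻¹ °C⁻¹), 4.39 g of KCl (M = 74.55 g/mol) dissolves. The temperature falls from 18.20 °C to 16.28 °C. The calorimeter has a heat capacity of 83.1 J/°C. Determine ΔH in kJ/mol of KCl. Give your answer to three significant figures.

|ΔT| = |16.28 − 18.20| = 1.92 °C
|q_surr| = (130.3 × 3.83 + 83.1) × 1.92 = 582.149 × 1.92 = 1118 J
n(KCl) = 4.39 / 74.55 = 0.05889 mol
Temperature fell, so q_rxn = +|q_surr| = 1.118 kJ
ΔH = q_rxn / n = 18.98 kJ/mol

ΔH = 19.0 kJ/mol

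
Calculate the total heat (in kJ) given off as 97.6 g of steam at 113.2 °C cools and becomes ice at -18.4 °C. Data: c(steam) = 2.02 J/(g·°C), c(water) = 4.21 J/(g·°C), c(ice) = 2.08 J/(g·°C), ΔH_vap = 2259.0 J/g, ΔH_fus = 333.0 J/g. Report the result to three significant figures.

q = 300 kJ

q1 (cool steam 113.2→100 °C): 97.6 × 2.02 × 13.2 = 2602 J
q2 (condense at 100 °C): 97.6 × 2259.0 = 220478 J
q3 (cool water 100→0 °C): 97.6 × 4.21 × 100.0 = 41090 J
q4 (freeze at 0 °C): 97.6 × 333.0 = 32501 J
q5 (cool ice 0→-18.4 °C): 97.6 × 2.08 × 18.4 = 3735 J
Total: 2602 + 220478 + 41090 + 32501 + 3735 = 300406 J = 300 kJ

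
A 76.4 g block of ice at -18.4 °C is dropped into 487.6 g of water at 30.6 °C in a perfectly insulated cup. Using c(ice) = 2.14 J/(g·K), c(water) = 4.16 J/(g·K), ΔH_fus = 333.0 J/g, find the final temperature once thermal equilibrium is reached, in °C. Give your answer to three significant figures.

T_f = 14.3 °C

Heat to bring ice to 0 °C and melt it: q₁ = 76.4×2.14×18.4 + 76.4×333.0 = 28450 J
Heat the water can supply cooling to 0 °C: 487.6×4.16×30.6 = 62069.5 J > q₁, so all ice melts.
Energy balance: 487.6×4.16×(30.6 − T) = 28450 + 76.4×4.16×(T − 0)
2028.416(30.6 − T) = 28450 + 317.824 T
62069.5 − 28450 = 2346.240 T
T = 33619.5 / 2346.240 = 14.33 °C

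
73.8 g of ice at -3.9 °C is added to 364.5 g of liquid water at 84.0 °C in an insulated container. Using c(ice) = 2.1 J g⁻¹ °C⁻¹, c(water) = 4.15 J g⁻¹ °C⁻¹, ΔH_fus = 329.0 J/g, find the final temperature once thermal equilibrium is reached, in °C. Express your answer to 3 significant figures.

Heat to bring ice to 0 °C and melt it: q₁ = 73.8×2.1×3.9 + 73.8×329.0 = 24885 J
Heat the water can supply cooling to 0 °C: 364.5×4.15×84.0 = 127065 J > q₁, so all ice melts.
Energy balance: 364.5×4.15×(84.0 − T) = 24885 + 73.8×4.15×(T − 0)
1512.675(84.0 − T) = 24885 + 306.27 T
127065 − 24885 = 1818.945 T
T = 102180 / 1818.945 = 56.18 °C

T_f = 56.2 °C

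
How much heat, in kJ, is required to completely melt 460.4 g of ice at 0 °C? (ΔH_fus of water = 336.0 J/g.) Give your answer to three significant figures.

q = 155 kJ

q = m × ΔH_fus = 460.4 × 336.0 = 154700 J = 155 kJ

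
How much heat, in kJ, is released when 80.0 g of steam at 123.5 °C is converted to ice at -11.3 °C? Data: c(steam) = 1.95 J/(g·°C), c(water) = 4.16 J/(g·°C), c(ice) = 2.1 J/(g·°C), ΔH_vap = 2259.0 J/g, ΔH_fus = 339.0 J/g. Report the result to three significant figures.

q1 (cool steam 123.5→100 °C): 80.0 × 1.95 × 23.5 = 3666 J
q2 (condense at 100 °C): 80.0 × 2259.0 = 180720 J
q3 (cool water 100→0 °C): 80.0 × 4.16 × 100.0 = 33280 J
q4 (freeze at 0 °C): 80.0 × 339.0 = 27120 J
q5 (cool ice 0→-11.3 °C): 80.0 × 2.1 × 11.3 = 1898 J
Total: 3666 + 180720 + 33280 + 27120 + 1898 = 246684 J = 247 kJ

q = 247 kJ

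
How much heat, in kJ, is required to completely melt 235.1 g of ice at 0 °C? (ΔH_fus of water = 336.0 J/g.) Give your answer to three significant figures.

q = 79.0 kJ

q = m × ΔH_fus = 235.1 × 336.0 = 78990 J = 79.0 kJ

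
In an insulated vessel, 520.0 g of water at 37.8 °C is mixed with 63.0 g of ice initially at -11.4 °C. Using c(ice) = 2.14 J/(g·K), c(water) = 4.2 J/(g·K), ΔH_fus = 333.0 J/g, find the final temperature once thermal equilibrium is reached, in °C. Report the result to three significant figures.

T_f = 24.5 °C

Heat to bring ice to 0 °C and melt it: q₁ = 63.0×2.14×11.4 + 63.0×333.0 = 22516 J
Heat the water can supply cooling to 0 °C: 520.0×4.2×37.8 = 82555.2 J > q₁, so all ice melts.
Energy balance: 520.0×4.2×(37.8 − T) = 22516 + 63.0×4.2×(T − 0)
2184(37.8 − T) = 22516 + 264.6 T
82555.2 − 22516 = 2448.6 T
T = 60039.2 / 2448.6 = 24.52 °C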